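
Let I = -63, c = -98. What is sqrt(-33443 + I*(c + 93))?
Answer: 2*I*sqrt(8282) ≈ 182.01*I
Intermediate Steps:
sqrt(-33443 + I*(c + 93)) = sqrt(-33443 - 63*(-98 + 93)) = sqrt(-33443 - 63*(-5)) = sqrt(-33443 + 315) = sqrt(-33128) = 2*I*sqrt(8282)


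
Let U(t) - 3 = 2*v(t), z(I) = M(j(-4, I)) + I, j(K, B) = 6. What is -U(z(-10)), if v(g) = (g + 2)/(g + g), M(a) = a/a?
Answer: -34/9 ≈ -3.7778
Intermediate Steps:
M(a) = 1
v(g) = (2 + g)/(2*g) (v(g) = (2 + g)/((2*g)) = (2 + g)*(1/(2*g)) = (2 + g)/(2*g))
z(I) = 1 + I
U(t) = 3 + (2 + t)/t (U(t) = 3 + 2*((2 + t)/(2*t)) = 3 + (2 + t)/t)
-U(z(-10)) = -(4 + 2/(1 - 10)) = -(4 + 2/(-9)) = -(4 + 2*(-⅑)) = -(4 - 2/9) = -1*34/9 = -34/9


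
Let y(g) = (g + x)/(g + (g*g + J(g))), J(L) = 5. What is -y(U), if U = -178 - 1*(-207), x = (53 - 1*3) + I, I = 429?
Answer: -508/875 ≈ -0.58057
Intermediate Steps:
x = 479 (x = (53 - 1*3) + 429 = (53 - 3) + 429 = 50 + 429 = 479)
U = 29 (U = -178 + 207 = 29)
y(g) = (479 + g)/(5 + g + g²) (y(g) = (g + 479)/(g + (g*g + 5)) = (479 + g)/(g + (g² + 5)) = (479 + g)/(g + (5 + g²)) = (479 + g)/(5 + g + g²))
-y(U) = -(479 + 29)/(5 + 29 + 29²) = -508/(5 + 29 + 841) = -508/875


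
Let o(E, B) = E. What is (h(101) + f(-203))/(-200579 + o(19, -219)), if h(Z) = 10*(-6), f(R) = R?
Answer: 263/200560 ≈ 0.0013113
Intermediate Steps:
h(Z) = -60
(h(101) + f(-203))/(-200579 + o(19, -219)) = (-60 - 203)/(-200579 + 19) = -263/(-200560) = -263*(-1/200560) = 263/200560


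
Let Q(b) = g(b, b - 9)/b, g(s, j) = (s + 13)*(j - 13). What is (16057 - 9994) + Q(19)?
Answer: 115101/19 ≈ 6057.9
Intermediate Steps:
g(s, j) = (-13 + j)*(13 + s) (g(s, j) = (13 + s)*(-13 + j) = (-13 + j)*(13 + s))
Q(b) = (-286 + b*(-9 + b))/b (Q(b) = (-169 - 13*b + 13*(b - 9) + (b - 9)*b)/b = (-169 - 13*b + 13*(-9 + b) + (-9 + b)*b)/b = (-169 - 13*b + (-117 + 13*b) + b*(-9 + b))/b = (-286 + b*(-9 + b))/b)
(16057 - 9994) + Q(19) = (16057 - 9994) + (-9 + 19 - 286/19) = 6063 + (-9 + 19 - 286*1/19) = 6063 + (-9 + 19 - 286/19) = 6063 - 96/19 = 115101/19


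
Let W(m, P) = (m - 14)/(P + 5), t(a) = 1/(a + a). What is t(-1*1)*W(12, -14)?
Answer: -⅑ ≈ -0.11111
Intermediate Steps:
t(a) = 1/(2*a)
W(m, P) = (-14 + m)/(5 + P)
t(-1*1)*W(12, -14) = (1/(2*((-1*1))))*((-14 + 12)/(5 - 14)) = ((½)/(-1))*(-2/(-9)) = ((½)*(-1))*(-⅑*(-2)) = -½*2/9 = -⅑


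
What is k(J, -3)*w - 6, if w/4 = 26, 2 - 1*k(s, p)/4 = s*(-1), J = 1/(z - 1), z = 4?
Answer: 2894/3 ≈ 964.67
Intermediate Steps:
J = ⅓ (J = 1/(4 - 1) = 1/3 = ⅓ ≈ 0.33333)
k(s, p) = 8 + 4*s (k(s, p) = 8 - 4*s*(-1) = 8 - (-4)*s = 8 + 4*s)
w = 104 (w = 4*26 = 104)
k(J, -3)*w - 6 = (8 + 4*(⅓))*104 - 6 = (8 + 4/3)*104 - 6 = (28/3)*104 - 6 = 2912/3 - 6 = 2894/3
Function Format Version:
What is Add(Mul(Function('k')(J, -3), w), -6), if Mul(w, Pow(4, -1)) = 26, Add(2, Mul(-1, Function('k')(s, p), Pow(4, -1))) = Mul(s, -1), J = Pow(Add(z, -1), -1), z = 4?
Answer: Rational(2894, 3) ≈ 964.67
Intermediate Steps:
J = Rational(1, 3) (J = Pow(Add(4, -1), -1) = Pow(3, -1) = Rational(1, 3) ≈ 0.33333)
Function('k')(s, p) = Add(8, Mul(4, s)) (Function('k')(s, p) = Add(8, Mul(-4, Mul(s, -1))) = Add(8, Mul(-4, Mul(-1, s))) = Add(8, Mul(4, s)))
w = 104 (w = Mul(4, 26) = 104)
Add(Mul(Function('k')(J, -3), w), -6) = Add(Mul(Add(8, Mul(4, Rational(1, 3))), 104), -6) = Add(Mul(Add(8, Rational(4, 3)), 104), -6) = Add(Mul(Rational(28, 3), 104), -6) = Add(Rational(2912, 3), -6) = Rational(2894, 3)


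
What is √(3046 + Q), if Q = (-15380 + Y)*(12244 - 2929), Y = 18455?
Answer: √28646671 ≈ 5352.3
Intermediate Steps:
Q = 28643625 (Q = (-15380 + 18455)*(12244 - 2929) = 3075*9315 = 28643625)
√(3046 + Q) = √(3046 + 28643625) = √28646671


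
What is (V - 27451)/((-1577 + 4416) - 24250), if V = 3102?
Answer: 1873/1647 ≈ 1.1372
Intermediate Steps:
(V - 27451)/((-1577 + 4416) - 24250) = (3102 - 27451)/((-1577 + 4416) - 24250) = -24349/(2839 - 24250) = -24349/(-21411) = -24349*(-1/21411) = 1873/1647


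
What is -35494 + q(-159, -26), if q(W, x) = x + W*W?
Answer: -10239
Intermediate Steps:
q(W, x) = x + W²
-35494 + q(-159, -26) = -35494 + (-26 + (-159)²) = -35494 + (-26 + 25281) = -35494 + 25255 = -10239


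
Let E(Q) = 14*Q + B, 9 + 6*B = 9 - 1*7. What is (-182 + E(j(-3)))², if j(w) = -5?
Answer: 2307361/36 ≈ 64093.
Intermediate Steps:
B = -7/6 (B = -3/2 + (9 - 1*7)/6 = -3/2 + (9 - 7)/6 = -3/2 + (⅙)*2 = -3/2 + ⅓ = -7/6 ≈ -1.1667)
E(Q) = -7/6 + 14*Q (E(Q) = 14*Q - 7/6 = -7/6 + 14*Q)
(-182 + E(j(-3)))² = (-182 + (-7/6 + 14*(-5)))² = (-182 + (-7/6 - 70))² = (-182 - 427/6)² = (-1519/6)² = 2307361/36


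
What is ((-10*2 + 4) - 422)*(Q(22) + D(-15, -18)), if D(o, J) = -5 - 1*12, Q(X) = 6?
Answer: 4818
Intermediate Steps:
D(o, J) = -17 (D(o, J) = -5 - 12 = -17)
((-10*2 + 4) - 422)*(Q(22) + D(-15, -18)) = ((-10*2 + 4) - 422)*(6 - 17) = ((-20 + 4) - 422)*(-11) = (-16 - 422)*(-11) = -438*(-11) = 4818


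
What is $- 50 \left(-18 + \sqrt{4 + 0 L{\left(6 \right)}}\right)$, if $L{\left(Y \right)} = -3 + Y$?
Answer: $800$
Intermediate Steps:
$- 50 \left(-18 + \sqrt{4 + 0 L{\left(6 \right)}}\right) = - 50 \left(-18 + \sqrt{4 + 0 \left(-3 + 6\right)}\right) = - 50 \left(-18 + \sqrt{4 + 0 \cdot 3}\right) = - 50 \left(-18 + \sqrt{4 + 0}\right) = - 50 \left(-18 + \sqrt{4}\right) = - 50 \left(-18 + 2\right) = \left(-50\right) \left(-16\right) = 800$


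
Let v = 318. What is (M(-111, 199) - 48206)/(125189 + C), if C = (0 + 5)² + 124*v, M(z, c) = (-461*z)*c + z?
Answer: 5067356/82323 ≈ 61.555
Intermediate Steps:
M(z, c) = z - 461*c*z (M(z, c) = -461*c*z + z = z - 461*c*z)
C = 39457 (C = (0 + 5)² + 124*318 = 5² + 39432 = 25 + 39432 = 39457)
(M(-111, 199) - 48206)/(125189 + C) = (-111*(1 - 461*199) - 48206)/(125189 + 39457) = (-111*(1 - 91739) - 48206)/164646 = (-111*(-91738) - 48206)*(1/164646) = (10182918 - 48206)*(1/164646) = 10134712*(1/164646) = 5067356/82323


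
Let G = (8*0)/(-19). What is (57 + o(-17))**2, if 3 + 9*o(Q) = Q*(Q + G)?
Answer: 638401/81 ≈ 7881.5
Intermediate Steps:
G = 0 (G = 0*(-1/19) = 0)
o(Q) = -1/3 + Q**2/9 (o(Q) = -1/3 + (Q*(Q + 0))/9 = -1/3 + (Q*Q)/9 = -1/3 + Q**2/9)
(57 + o(-17))**2 = (57 + (-1/3 + (1/9)*(-17)**2))**2 = (57 + (-1/3 + (1/9)*289))**2 = (57 + (-1/3 + 289/9))**2 = (57 + 286/9)**2 = (799/9)**2 = 638401/81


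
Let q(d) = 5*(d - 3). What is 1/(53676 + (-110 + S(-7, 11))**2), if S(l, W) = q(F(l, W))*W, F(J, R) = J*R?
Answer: 1/20393776 ≈ 4.9035e-8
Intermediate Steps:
q(d) = -15 + 5*d (q(d) = 5*(-3 + d) = -15 + 5*d)
S(l, W) = W*(-15 + 5*W*l) (S(l, W) = (-15 + 5*(l*W))*W = (-15 + 5*(W*l))*W = (-15 + 5*W*l)*W = W*(-15 + 5*W*l))
1/(53676 + (-110 + S(-7, 11))**2) = 1/(53676 + (-110 + 5*11*(-3 + 11*(-7)))**2) = 1/(53676 + (-110 + 5*11*(-3 - 77))**2) = 1/(53676 + (-110 + 5*11*(-80))**2) = 1/(53676 + (-110 - 4400)**2) = 1/(53676 + (-4510)**2) = 1/(53676 + 20340100) = 1/20393776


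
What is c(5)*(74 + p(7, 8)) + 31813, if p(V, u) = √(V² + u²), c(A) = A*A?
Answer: 33663 + 25*√113 ≈ 33929.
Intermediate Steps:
c(A) = A²
c(5)*(74 + p(7, 8)) + 31813 = 5²*(74 + √(7² + 8²)) + 31813 = 25*(74 + √(49 + 64)) + 31813 = 25*(74 + √113) + 31813 = (1850 + 25*√113) + 31813 = 33663 + 25*√113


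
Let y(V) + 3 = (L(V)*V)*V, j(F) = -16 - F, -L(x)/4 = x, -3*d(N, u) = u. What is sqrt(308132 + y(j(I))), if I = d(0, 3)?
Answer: sqrt(321629) ≈ 567.12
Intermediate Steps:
d(N, u) = -u/3
L(x) = -4*x
I = -1 (I = -1/3*3 = -1)
y(V) = -3 - 4*V**3 (y(V) = -3 + ((-4*V)*V)*V = -3 + (-4*V**2)*V = -3 - 4*V**3)
sqrt(308132 + y(j(I))) = sqrt(308132 + (-3 - 4*(-16 - 1*(-1))**3)) = sqrt(308132 + (-3 - 4*(-16 + 1)**3)) = sqrt(308132 + (-3 - 4*(-15)**3)) = sqrt(308132 + (-3 - 4*(-3375))) = sqrt(308132 + (-3 + 13500)) = sqrt(308132 + 13497) = sqrt(321629)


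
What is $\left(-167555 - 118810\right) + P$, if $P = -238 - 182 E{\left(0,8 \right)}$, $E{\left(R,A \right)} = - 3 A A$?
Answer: $-251659$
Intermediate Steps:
$E{\left(R,A \right)} = - 3 A^{2}$
$P = 34706$ ($P = -238 - 182 \left(- 3 \cdot 8^{2}\right) = -238 - 182 \left(\left(-3\right) 64\right) = -238 - -34944 = -238 + 34944 = 34706$)
$\left(-167555 - 118810\right) + P = \left(-167555 - 118810\right) + 34706 = -286365 + 34706 = -251659$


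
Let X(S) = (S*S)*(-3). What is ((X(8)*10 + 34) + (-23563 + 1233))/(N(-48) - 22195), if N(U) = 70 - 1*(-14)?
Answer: 24216/22111 ≈ 1.0952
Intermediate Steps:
X(S) = -3*S**2 (X(S) = S**2*(-3) = -3*S**2)
N(U) = 84 (N(U) = 70 + 14 = 84)
((X(8)*10 + 34) + (-23563 + 1233))/(N(-48) - 22195) = ((-3*8**2*10 + 34) + (-23563 + 1233))/(84 - 22195) = ((-3*64*10 + 34) - 22330)/(-22111) = ((-192*10 + 34) - 22330)*(-1/22111) = ((-1920 + 34) - 22330)*(-1/22111) = (-1886 - 22330)*(-1/22111) = -24216*(-1/22111) = 24216/22111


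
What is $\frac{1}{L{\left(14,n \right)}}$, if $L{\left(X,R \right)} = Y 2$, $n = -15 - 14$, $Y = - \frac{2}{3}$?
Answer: $- \frac{3}{4} \approx -0.75$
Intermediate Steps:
$Y = - \frac{2}{3}$ ($Y = \left(-2\right) \frac{1}{3} = - \frac{2}{3} \approx -0.66667$)
$n = -29$ ($n = -15 - 14 = -29$)
$L{\left(X,R \right)} = - \frac{4}{3}$ ($L{\left(X,R \right)} = \left(- \frac{2}{3}\right) 2 = - \frac{4}{3}$)
$\frac{1}{L{\left(14,n \right)}} = \frac{1}{- \frac{4}{3}} = - \frac{3}{4}$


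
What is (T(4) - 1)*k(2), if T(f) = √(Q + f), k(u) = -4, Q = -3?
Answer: 0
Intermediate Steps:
T(f) = √(-3 + f)
(T(4) - 1)*k(2) = (√(-3 + 4) - 1)*(-4) = (√1 - 1)*(-4) = (1 - 1)*(-4) = 0*(-4) = 0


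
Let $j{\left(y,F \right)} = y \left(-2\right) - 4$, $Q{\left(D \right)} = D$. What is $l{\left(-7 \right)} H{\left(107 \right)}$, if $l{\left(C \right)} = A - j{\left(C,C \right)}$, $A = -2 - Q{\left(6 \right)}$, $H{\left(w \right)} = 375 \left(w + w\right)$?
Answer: $-1444500$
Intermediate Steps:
$j{\left(y,F \right)} = -4 - 2 y$ ($j{\left(y,F \right)} = - 2 y - 4 = -4 - 2 y$)
$H{\left(w \right)} = 750 w$ ($H{\left(w \right)} = 375 \cdot 2 w = 750 w$)
$A = -8$ ($A = -2 - 6 = -8$)
$l{\left(C \right)} = -4 + 2 C$ ($l{\left(C \right)} = -8 - \left(-4 - 2 C\right) = -8 + \left(4 + 2 C\right) = -4 + 2 C$)
$l{\left(-7 \right)} H{\left(107 \right)} = \left(-4 + 2 \left(-7\right)\right) 750 \cdot 107 = \left(-4 - 14\right) 80250 = \left(-18\right) 80250 = -1444500$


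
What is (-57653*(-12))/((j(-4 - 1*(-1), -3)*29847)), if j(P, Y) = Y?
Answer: -230612/29847 ≈ -7.7265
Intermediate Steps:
(-57653*(-12))/((j(-4 - 1*(-1), -3)*29847)) = (-57653*(-12))/((-3*29847)) = 691836/(-89541) = 691836*(-1/89541) = -230612/29847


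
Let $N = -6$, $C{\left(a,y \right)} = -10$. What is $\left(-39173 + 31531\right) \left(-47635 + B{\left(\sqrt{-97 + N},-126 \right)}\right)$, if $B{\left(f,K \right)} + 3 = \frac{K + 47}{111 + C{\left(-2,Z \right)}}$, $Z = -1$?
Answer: $\frac{36769612914}{101} \approx 3.6406 \cdot 10^{8}$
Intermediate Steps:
$B{\left(f,K \right)} = - \frac{256}{101} + \frac{K}{101}$ ($B{\left(f,K \right)} = -3 + \frac{K + 47}{111 - 10} = -3 + \frac{47 + K}{101} = -3 + \left(47 + K\right) \frac{1}{101} = -3 + \left(\frac{47}{101} + \frac{K}{101}\right) = - \frac{256}{101} + \frac{K}{101}$)
$\left(-39173 + 31531\right) \left(-47635 + B{\left(\sqrt{-97 + N},-126 \right)}\right) = \left(-39173 + 31531\right) \left(-47635 + \left(- \frac{256}{101} + \frac{1}{101} \left(-126\right)\right)\right) = - 7642 \left(-47635 - \frac{382}{101}\right) = \left(-7642\right) \left(- \frac{4811517}{101}\right) = \frac{36769612914}{101}$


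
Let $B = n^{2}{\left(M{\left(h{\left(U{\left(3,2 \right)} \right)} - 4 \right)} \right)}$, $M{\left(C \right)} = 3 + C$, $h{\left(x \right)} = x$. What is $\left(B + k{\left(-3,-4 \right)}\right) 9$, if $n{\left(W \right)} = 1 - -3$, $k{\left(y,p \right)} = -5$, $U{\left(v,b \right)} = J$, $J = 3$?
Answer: $99$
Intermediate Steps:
$U{\left(v,b \right)} = 3$
$n{\left(W \right)} = 4$ ($n{\left(W \right)} = 1 + 3 = 4$)
$B = 16$ ($B = 4^{2} = 16$)
$\left(B + k{\left(-3,-4 \right)}\right) 9 = \left(16 - 5\right) 9 = 11 \cdot 9 = 99$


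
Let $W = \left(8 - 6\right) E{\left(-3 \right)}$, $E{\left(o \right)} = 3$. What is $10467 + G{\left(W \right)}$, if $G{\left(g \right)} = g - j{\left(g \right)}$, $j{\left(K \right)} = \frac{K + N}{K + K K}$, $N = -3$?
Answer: $\frac{146621}{14} \approx 10473.0$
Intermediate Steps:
$W = 6$ ($W = \left(8 - 6\right) 3 = 2 \cdot 3 = 6$)
$j{\left(K \right)} = \frac{-3 + K}{K + K^{2}}$ ($j{\left(K \right)} = \frac{K - 3}{K + K K} = \frac{-3 + K}{K + K^{2}}$)
$G{\left(g \right)} = g - \frac{-3 + g}{g \left(1 + g\right)}$
$10467 + G{\left(W \right)} = 10467 + \frac{3 - 6 + 6^{2} \left(1 + 6\right)}{6 \left(1 + 6\right)} = 10467 + \frac{3 - 6 + 36 \cdot 7}{6 \cdot 7} = 10467 + \frac{1}{6} \cdot \frac{1}{7} \left(3 - 6 + 252\right) = 10467 + \frac{1}{6} \cdot \frac{1}{7} \cdot 249 = 10467 + \frac{83}{14} = \frac{146621}{14}$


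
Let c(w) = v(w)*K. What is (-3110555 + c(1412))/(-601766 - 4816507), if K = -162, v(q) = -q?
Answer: 2881811/5418273 ≈ 0.53187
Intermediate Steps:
c(w) = 162*w (c(w) = -w*(-162) = 162*w)
(-3110555 + c(1412))/(-601766 - 4816507) = (-3110555 + 162*1412)/(-601766 - 4816507) = (-3110555 + 228744)/(-5418273) = -2881811*(-1/5418273) = 2881811/5418273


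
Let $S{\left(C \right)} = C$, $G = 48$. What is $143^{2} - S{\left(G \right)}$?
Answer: $20401$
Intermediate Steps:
$143^{2} - S{\left(G \right)} = 143^{2} - 48 = 20449 - 48 = 20401$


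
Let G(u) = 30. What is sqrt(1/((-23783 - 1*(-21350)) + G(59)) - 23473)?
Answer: 2*I*sqrt(3765075135)/801 ≈ 153.21*I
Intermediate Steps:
sqrt(1/((-23783 - 1*(-21350)) + G(59)) - 23473) = sqrt(1/((-23783 - 1*(-21350)) + 30) - 23473) = sqrt(1/((-23783 + 21350) + 30) - 23473) = sqrt(1/(-2433 + 30) - 23473) = sqrt(1/(-2403) - 23473) = sqrt(-1/2403 - 23473) = sqrt(-56405620/2403) = 2*I*sqrt(3765075135)/801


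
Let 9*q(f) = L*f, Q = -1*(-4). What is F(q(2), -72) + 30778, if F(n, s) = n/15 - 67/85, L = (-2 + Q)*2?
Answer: 70633837/2295 ≈ 30777.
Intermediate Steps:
Q = 4
L = 4 (L = (-2 + 4)*2 = 2*2 = 4)
q(f) = 4*f/9 (q(f) = (4*f)/9 = 4*f/9)
F(n, s) = -67/85 + n/15 (F(n, s) = n*(1/15) - 67*1/85 = n/15 - 67/85 = -67/85 + n/15)
F(q(2), -72) + 30778 = (-67/85 + ((4/9)*2)/15) + 30778 = (-67/85 + (1/15)*(8/9)) + 30778 = (-67/85 + 8/135) + 30778 = -1673/2295 + 30778 = 70633837/2295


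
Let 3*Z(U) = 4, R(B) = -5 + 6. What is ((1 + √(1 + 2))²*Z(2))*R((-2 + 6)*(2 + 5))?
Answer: 16/3 + 8*√3/3 ≈ 9.9521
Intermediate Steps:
R(B) = 1
Z(U) = 4/3 (Z(U) = (⅓)*4 = 4/3)
((1 + √(1 + 2))²*Z(2))*R((-2 + 6)*(2 + 5)) = ((1 + √(1 + 2))²*(4/3))*1 = ((1 + √3)²*(4/3))*1 = (4*(1 + √3)²/3)*1 = 4*(1 + √3)²/3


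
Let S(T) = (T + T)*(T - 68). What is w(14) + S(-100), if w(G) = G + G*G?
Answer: 33810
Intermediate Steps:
S(T) = 2*T*(-68 + T) (S(T) = (2*T)*(-68 + T) = 2*T*(-68 + T))
w(G) = G + G**2
w(14) + S(-100) = 14*(1 + 14) + 2*(-100)*(-68 - 100) = 14*15 + 2*(-100)*(-168) = 210 + 33600 = 33810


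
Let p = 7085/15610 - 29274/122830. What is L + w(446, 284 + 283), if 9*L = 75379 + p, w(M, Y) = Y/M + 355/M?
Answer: 4818866497267/575212890 ≈ 8377.5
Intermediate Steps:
p = 41328341/191737630 (p = 7085*(1/15610) - 29274*1/122830 = 1417/3122 - 14637/61415 = 41328341/191737630 ≈ 0.21555)
w(M, Y) = 355/M + Y/M
L = 4817677380037/575212890 (L = (75379 + 41328341/191737630)/9 = (⅑)*(14453032140111/191737630) = 4817677380037/575212890 ≈ 8375.5)
L + w(446, 284 + 283) = 4817677380037/575212890 + (355 + (284 + 283))/446 = 4817677380037/575212890 + (355 + 567)/446 = 4817677380037/575212890 + (1/446)*922 = 4817677380037/575212890 + 461/223 = 4818866497267/575212890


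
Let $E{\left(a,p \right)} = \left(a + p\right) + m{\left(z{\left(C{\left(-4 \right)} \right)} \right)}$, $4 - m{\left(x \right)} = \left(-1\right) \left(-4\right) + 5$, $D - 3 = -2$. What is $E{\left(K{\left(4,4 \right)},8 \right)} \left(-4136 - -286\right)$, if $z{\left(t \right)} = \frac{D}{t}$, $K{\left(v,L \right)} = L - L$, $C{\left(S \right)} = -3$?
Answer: $-11550$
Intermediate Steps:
$K{\left(v,L \right)} = 0$
$D = 1$ ($D = 3 - 2 = 1$)
$z{\left(t \right)} = \frac{1}{t}$ ($z{\left(t \right)} = 1 \frac{1}{t} = \frac{1}{t}$)
$m{\left(x \right)} = -5$ ($m{\left(x \right)} = 4 - \left(\left(-1\right) \left(-4\right) + 5\right) = 4 - \left(4 + 5\right) = 4 - 9 = -5$)
$E{\left(a,p \right)} = -5 + a + p$ ($E{\left(a,p \right)} = \left(a + p\right) - 5 = -5 + a + p$)
$E{\left(K{\left(4,4 \right)},8 \right)} \left(-4136 - -286\right) = \left(-5 + 0 + 8\right) \left(-4136 - -286\right) = 3 \left(-4136 + 286\right) = 3 \left(-3850\right) = -11550$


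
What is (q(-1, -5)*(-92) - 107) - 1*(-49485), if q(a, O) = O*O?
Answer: 47078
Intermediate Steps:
q(a, O) = O²
(q(-1, -5)*(-92) - 107) - 1*(-49485) = ((-5)²*(-92) - 107) - 1*(-49485) = (25*(-92) - 107) + 49485 = (-2300 - 107) + 49485 = -2407 + 49485 = 47078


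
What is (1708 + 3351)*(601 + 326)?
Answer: 4689693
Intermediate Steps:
(1708 + 3351)*(601 + 326) = 5059*927 = 4689693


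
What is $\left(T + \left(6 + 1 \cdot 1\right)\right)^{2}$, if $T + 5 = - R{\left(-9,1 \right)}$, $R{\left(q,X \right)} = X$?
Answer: $1$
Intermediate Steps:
$T = -6$ ($T = -5 - 1 = -6$)
$\left(T + \left(6 + 1 \cdot 1\right)\right)^{2} = \left(-6 + \left(6 + 1 \cdot 1\right)\right)^{2} = \left(-6 + \left(6 + 1\right)\right)^{2} = \left(-6 + 7\right)^{2} = 1^{2} = 1$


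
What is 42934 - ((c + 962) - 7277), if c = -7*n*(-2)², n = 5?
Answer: 49389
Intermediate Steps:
c = -140 (c = -7*5*(-2)² = -35*4 = -140)
42934 - ((c + 962) - 7277) = 42934 - ((-140 + 962) - 7277) = 42934 - (822 - 7277) = 42934 - 1*(-6455) = 42934 + 6455 = 49389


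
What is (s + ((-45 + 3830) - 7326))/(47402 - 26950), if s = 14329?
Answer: 2697/5113 ≈ 0.52748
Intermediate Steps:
(s + ((-45 + 3830) - 7326))/(47402 - 26950) = (14329 + ((-45 + 3830) - 7326))/(47402 - 26950) = (14329 + (3785 - 7326))/20452 = (14329 - 3541)*(1/20452) = 10788*(1/20452) = 2697/5113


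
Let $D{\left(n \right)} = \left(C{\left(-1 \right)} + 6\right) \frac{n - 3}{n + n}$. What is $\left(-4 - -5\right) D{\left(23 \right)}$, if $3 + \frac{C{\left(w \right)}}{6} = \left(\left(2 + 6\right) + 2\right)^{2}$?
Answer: $\frac{5880}{23} \approx 255.65$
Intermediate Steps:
$C{\left(w \right)} = 582$ ($C{\left(w \right)} = -18 + 6 \left(\left(2 + 6\right) + 2\right)^{2} = -18 + 6 \left(8 + 2\right)^{2} = -18 + 6 \cdot 10^{2} = -18 + 6 \cdot 100 = -18 + 600 = 582$)
$D{\left(n \right)} = \frac{294 \left(-3 + n\right)}{n}$ ($D{\left(n \right)} = \left(582 + 6\right) \frac{n - 3}{n + n} = 588 \frac{-3 + n}{2 n} = \frac{294 \left(-3 + n\right)}{n}$)
$\left(-4 - -5\right) D{\left(23 \right)} = \left(-4 - -5\right) \left(294 - \frac{882}{23}\right) = \left(-4 + 5\right) \left(294 - \frac{882}{23}\right) = 1 \left(294 - \frac{882}{23}\right) = 1 \cdot \frac{5880}{23} = \frac{5880}{23}$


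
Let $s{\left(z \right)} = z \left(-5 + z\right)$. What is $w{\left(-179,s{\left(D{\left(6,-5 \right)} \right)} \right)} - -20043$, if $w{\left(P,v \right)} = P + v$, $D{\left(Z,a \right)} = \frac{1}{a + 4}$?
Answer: $19870$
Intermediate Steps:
$D{\left(Z,a \right)} = \frac{1}{4 + a}$
$w{\left(-179,s{\left(D{\left(6,-5 \right)} \right)} \right)} - -20043 = \left(-179 + \frac{-5 + \frac{1}{4 - 5}}{4 - 5}\right) - -20043 = \left(-179 + \frac{-5 + \frac{1}{-1}}{-1}\right) + 20043 = \left(-179 - \left(-5 - 1\right)\right) + 20043 = \left(-179 - -6\right) + 20043 = \left(-179 + 6\right) + 20043 = -173 + 20043 = 19870$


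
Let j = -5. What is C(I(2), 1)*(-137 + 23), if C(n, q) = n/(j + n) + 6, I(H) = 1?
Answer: -1311/2 ≈ -655.50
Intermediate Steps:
C(n, q) = 6 + n/(-5 + n) (C(n, q) = n/(-5 + n) + 6 = 6 + n/(-5 + n))
C(I(2), 1)*(-137 + 23) = ((-30 + 7*1)/(-5 + 1))*(-137 + 23) = ((-30 + 7)/(-4))*(-114) = -¼*(-23)*(-114) = (23/4)*(-114) = -1311/2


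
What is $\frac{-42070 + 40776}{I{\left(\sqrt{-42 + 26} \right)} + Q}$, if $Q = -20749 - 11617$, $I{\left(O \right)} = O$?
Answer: $\frac{10470401}{261889493} + \frac{1294 i}{261889493} \approx 0.03998 + 4.941 \cdot 10^{-6} i$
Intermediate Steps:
$Q = -32366$
$\frac{-42070 + 40776}{I{\left(\sqrt{-42 + 26} \right)} + Q} = \frac{-42070 + 40776}{\sqrt{-42 + 26} - 32366} = - \frac{1294}{\sqrt{-16} - 32366} = - \frac{1294}{4 i - 32366} = - \frac{1294}{-32366 + 4 i} = - 1294 \frac{-32366 - 4 i}{1047557972} = - \frac{647 \left(-32366 - 4 i\right)}{523778986}$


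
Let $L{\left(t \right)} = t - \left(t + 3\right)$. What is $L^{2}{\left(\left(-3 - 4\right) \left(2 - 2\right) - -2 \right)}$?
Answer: $9$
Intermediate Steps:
$L{\left(t \right)} = -3$ ($L{\left(t \right)} = t - \left(3 + t\right) = -3$)
$L^{2}{\left(\left(-3 - 4\right) \left(2 - 2\right) - -2 \right)} = \left(-3\right)^{2} = 9$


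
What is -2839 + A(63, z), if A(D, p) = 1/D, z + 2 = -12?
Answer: -178856/63 ≈ -2839.0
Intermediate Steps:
z = -14 (z = -2 - 12 = -14)
-2839 + A(63, z) = -2839 + 1/63 = -178856/63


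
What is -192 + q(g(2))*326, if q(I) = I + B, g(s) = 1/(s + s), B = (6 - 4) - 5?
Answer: -2177/2 ≈ -1088.5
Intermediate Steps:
B = -3 (B = 2 - 5 = -3)
g(s) = 1/(2*s)
q(I) = -3 + I (q(I) = I - 3 = -3 + I)
-192 + q(g(2))*326 = -192 + (-3 + (1/2)/2)*326 = -192 + (-3 + (1/2)*(1/2))*326 = -192 + (-3 + 1/4)*326 = -192 - 11/4*326 = -192 - 1793/2 = -2177/2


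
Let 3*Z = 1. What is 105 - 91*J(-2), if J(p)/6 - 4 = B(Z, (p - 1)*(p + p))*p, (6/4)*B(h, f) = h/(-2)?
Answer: -6601/3 ≈ -2200.3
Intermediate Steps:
Z = ⅓ (Z = (⅓)*1 = ⅓ ≈ 0.33333)
B(h, f) = -h/3 (B(h, f) = 2*(h/(-2))/3 = 2*(h*(-½))/3 = 2*(-h/2)/3 = -h/3)
J(p) = 24 - 2*p/3 (J(p) = 24 + 6*((-⅓*⅓)*p) = 24 + 6*(-p/9) = 24 - 2*p/3)
105 - 91*J(-2) = 105 - 91*(24 - ⅔*(-2)) = 105 - 91*(24 + 4/3) = 105 - 91*76/3 = 105 - 6916/3 = -6601/3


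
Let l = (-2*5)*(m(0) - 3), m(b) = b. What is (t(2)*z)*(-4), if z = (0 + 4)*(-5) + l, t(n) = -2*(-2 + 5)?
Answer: 240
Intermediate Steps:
l = 30 (l = (-2*5)*(0 - 3) = -10*(-3) = 30)
t(n) = -6 (t(n) = -2*3 = -6)
z = 10 (z = (0 + 4)*(-5) + 30 = 4*(-5) + 30 = -20 + 30 = 10)
(t(2)*z)*(-4) = -6*10*(-4) = -60*(-4) = 240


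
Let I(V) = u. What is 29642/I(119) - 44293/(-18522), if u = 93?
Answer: 184382791/574182 ≈ 321.12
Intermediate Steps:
I(V) = 93
29642/I(119) - 44293/(-18522) = 29642/93 - 44293/(-18522) = 29642*(1/93) - 44293*(-1/18522) = 29642/93 + 44293/18522 = 184382791/574182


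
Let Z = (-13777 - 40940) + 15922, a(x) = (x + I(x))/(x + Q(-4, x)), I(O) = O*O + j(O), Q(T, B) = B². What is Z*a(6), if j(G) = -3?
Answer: -504335/14 ≈ -36024.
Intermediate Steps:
I(O) = -3 + O² (I(O) = O*O - 3 = O² - 3 = -3 + O²)
a(x) = (-3 + x + x²)/(x + x²) (a(x) = (x + (-3 + x²))/(x + x²) = (-3 + x + x²)/(x + x²))
Z = -38795 (Z = -54717 + 15922 = -38795)
Z*a(6) = -38795*(-3 + 6 + 6²)/(6*(1 + 6)) = -38795*(-3 + 6 + 36)/(6*7) = -38795*39/(6*7) = -38795*13/14 = -504335/14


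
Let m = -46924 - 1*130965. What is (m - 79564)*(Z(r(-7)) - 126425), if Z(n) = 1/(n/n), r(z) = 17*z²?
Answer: 32548238072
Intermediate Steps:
m = -177889 (m = -46924 - 130965 = -177889)
Z(n) = 1 (Z(n) = 1/1 = 1)
(m - 79564)*(Z(r(-7)) - 126425) = (-177889 - 79564)*(1 - 126425) = -257453*(-126424) = 32548238072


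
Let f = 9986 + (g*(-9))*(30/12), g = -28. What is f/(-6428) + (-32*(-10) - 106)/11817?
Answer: -31018420/18989919 ≈ -1.6334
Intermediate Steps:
f = 10616 (f = 9986 + (-28*(-9))*(30/12) = 9986 + 252*(30*(1/12)) = 9986 + 252*(5/2) = 9986 + 630 = 10616)
f/(-6428) + (-32*(-10) - 106)/11817 = 10616/(-6428) + (-32*(-10) - 106)/11817 = 10616*(-1/6428) + (320 - 106)*(1/11817) = -2654/1607 + 214*(1/11817) = -2654/1607 + 214/11817 = -31018420/18989919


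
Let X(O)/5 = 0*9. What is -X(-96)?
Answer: 0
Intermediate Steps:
X(O) = 0 (X(O) = 5*(0*9) = 5*0 = 0)
-X(-96) = -1*0 = 0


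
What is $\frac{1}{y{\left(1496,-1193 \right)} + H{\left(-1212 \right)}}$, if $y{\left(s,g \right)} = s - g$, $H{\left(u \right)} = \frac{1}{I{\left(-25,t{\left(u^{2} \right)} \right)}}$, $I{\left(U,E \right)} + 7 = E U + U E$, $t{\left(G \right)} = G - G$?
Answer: $\frac{7}{18822} \approx 0.00037191$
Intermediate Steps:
$t{\left(G \right)} = 0$
$I{\left(U,E \right)} = -7 + 2 E U$ ($I{\left(U,E \right)} = -7 + \left(E U + U E\right) = -7 + \left(E U + E U\right) = -7 + 2 E U$)
$H{\left(u \right)} = - \frac{1}{7}$ ($H{\left(u \right)} = \frac{1}{-7 + 2 \cdot 0 \left(-25\right)} = \frac{1}{-7 + 0} = \frac{1}{-7} = - \frac{1}{7}$)
$\frac{1}{y{\left(1496,-1193 \right)} + H{\left(-1212 \right)}} = \frac{1}{\left(1496 - -1193\right) - \frac{1}{7}} = \frac{1}{\left(1496 + 1193\right) - \frac{1}{7}} = \frac{1}{2689 - \frac{1}{7}} = \frac{1}{\frac{18822}{7}} = \frac{7}{18822}$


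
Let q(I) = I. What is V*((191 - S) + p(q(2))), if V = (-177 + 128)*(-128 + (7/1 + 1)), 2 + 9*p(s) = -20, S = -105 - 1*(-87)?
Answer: 3643640/3 ≈ 1.2145e+6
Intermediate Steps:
S = -18 (S = -105 + 87 = -18)
p(s) = -22/9 (p(s) = -2/9 + (⅑)*(-20) = -2/9 - 20/9 = -22/9)
V = 5880 (V = -49*(-128 + (7*1 + 1)) = -49*(-128 + (7 + 1)) = -49*(-128 + 8) = -49*(-120) = 5880)
V*((191 - S) + p(q(2))) = 5880*((191 - 1*(-18)) - 22/9) = 5880*((191 + 18) - 22/9) = 5880*(209 - 22/9) = 5880*(1859/9) = 3643640/3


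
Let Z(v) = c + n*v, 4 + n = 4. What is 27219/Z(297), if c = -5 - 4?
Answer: -9073/3 ≈ -3024.3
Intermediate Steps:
n = 0 (n = -4 + 4 = 0)
c = -9
Z(v) = -9 (Z(v) = -9 + 0*v = -9 + 0 = -9)
27219/Z(297) = 27219/(-9) = 27219*(-1/9) = -9073/3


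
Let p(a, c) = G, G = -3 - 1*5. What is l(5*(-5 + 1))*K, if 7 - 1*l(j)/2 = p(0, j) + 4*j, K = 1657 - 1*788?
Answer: 165110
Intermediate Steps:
G = -8 (G = -3 - 5 = -8)
p(a, c) = -8
K = 869 (K = 1657 - 788 = 869)
l(j) = 30 - 8*j (l(j) = 14 - 2*(-8 + 4*j) = 14 + (16 - 8*j) = 30 - 8*j)
l(5*(-5 + 1))*K = (30 - 40*(-5 + 1))*869 = (30 - 40*(-4))*869 = (30 - 8*(-20))*869 = (30 + 160)*869 = 190*869 = 165110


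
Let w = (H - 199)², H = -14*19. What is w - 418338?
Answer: -202113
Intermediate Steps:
H = -266
w = 216225 (w = (-266 - 199)² = (-465)² = 216225)
w - 418338 = 216225 - 418338 = -202113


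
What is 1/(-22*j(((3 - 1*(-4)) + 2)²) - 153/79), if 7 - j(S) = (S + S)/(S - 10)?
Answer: -5609/593093 ≈ -0.0094572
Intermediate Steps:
j(S) = 7 - 2*S/(-10 + S) (j(S) = 7 - (S + S)/(S - 10) = 7 - 2*S/(-10 + S))
1/(-22*j(((3 - 1*(-4)) + 2)²) - 153/79) = 1/(-110*(-14 + ((3 - 1*(-4)) + 2)²)/(-10 + ((3 - 1*(-4)) + 2)²) - 153/79) = 1/(-110*(-14 + ((3 + 4) + 2)²)/(-10 + ((3 + 4) + 2)²) - 153*1/79) = 1/(-110*(-14 + (7 + 2)²)/(-10 + (7 + 2)²) - 153/79) = 1/(-110*(-14 + 9²)/(-10 + 9²) - 153/79) = 1/(-110*(-14 + 81)/(-10 + 81) - 153/79) = 1/(-110*67/71 - 153/79) = 1/(-22*335/71 - 153/79) = 1/(-7370/71 - 153/79) = 1/(-593093/5609) = -5609/593093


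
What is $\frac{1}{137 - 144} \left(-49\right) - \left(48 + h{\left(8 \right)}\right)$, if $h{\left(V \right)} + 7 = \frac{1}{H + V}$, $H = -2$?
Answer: $- \frac{205}{6} \approx -34.167$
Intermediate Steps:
$h{\left(V \right)} = -7 + \frac{1}{-2 + V}$
$\frac{1}{137 - 144} \left(-49\right) - \left(48 + h{\left(8 \right)}\right) = \frac{1}{137 - 144} \left(-49\right) - \left(48 + \frac{15 - 56}{-2 + 8}\right) = \frac{1}{-7} \left(-49\right) - \left(48 + \frac{15 - 56}{6}\right) = \left(- \frac{1}{7}\right) \left(-49\right) - \left(48 + \frac{1}{6} \left(-41\right)\right) = 7 - \frac{247}{6} = - \frac{205}{6}$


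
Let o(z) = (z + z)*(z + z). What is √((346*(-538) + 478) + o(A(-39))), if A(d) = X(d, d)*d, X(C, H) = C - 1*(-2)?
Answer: 3*√904814 ≈ 2853.7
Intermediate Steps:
X(C, H) = 2 + C (X(C, H) = C + 2 = 2 + C)
A(d) = d*(2 + d) (A(d) = (2 + d)*d = d*(2 + d))
o(z) = 4*z² (o(z) = (2*z)*(2*z) = 4*z²)
√((346*(-538) + 478) + o(A(-39))) = √((346*(-538) + 478) + 4*(-39*(2 - 39))²) = √((-186148 + 478) + 4*(-39*(-37))²) = √(-185670 + 4*1443²) = √(-185670 + 4*2082249) = √(-185670 + 8328996) = √8143326 = 3*√904814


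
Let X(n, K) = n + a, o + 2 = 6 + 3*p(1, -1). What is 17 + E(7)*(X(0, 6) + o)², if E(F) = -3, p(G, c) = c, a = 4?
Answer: -58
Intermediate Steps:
o = 1 (o = -2 + (6 + 3*(-1)) = -2 + (6 - 3) = -2 + 3 = 1)
X(n, K) = 4 + n (X(n, K) = n + 4 = 4 + n)
17 + E(7)*(X(0, 6) + o)² = 17 - 3*((4 + 0) + 1)² = 17 - 3*(4 + 1)² = 17 - 3*5² = 17 - 3*25 = 17 - 75 = -58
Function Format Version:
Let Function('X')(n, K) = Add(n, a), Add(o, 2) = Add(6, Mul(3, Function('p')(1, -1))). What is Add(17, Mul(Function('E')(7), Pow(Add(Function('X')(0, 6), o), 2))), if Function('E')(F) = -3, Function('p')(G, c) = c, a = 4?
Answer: -58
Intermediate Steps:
o = 1 (o = Add(-2, Add(6, Mul(3, -1))) = Add(-2, Add(6, -3)) = Add(-2, 3) = 1)
Function('X')(n, K) = Add(4, n) (Function('X')(n, K) = Add(n, 4) = Add(4, n))
Add(17, Mul(Function('E')(7), Pow(Add(Function('X')(0, 6), o), 2))) = Add(17, Mul(-3, Pow(Add(Add(4, 0), 1), 2))) = Add(17, Mul(-3, Pow(Add(4, 1), 2))) = Add(17, Mul(-3, Pow(5, 2))) = Add(17, Mul(-3, 25)) = Add(17, -75) = -58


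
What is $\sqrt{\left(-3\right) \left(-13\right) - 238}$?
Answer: $i \sqrt{199} \approx 14.107 i$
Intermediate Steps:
$\sqrt{\left(-3\right) \left(-13\right) - 238} = \sqrt{39 - 238} = \sqrt{-199} = i \sqrt{199}$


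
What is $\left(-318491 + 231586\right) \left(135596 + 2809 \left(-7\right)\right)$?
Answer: $-10075157365$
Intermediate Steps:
$\left(-318491 + 231586\right) \left(135596 + 2809 \left(-7\right)\right) = - 86905 \left(135596 - 19663\right) = \left(-86905\right) 115933 = -10075157365$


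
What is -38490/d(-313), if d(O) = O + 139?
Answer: 6415/29 ≈ 221.21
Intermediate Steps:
d(O) = 139 + O
-38490/d(-313) = -38490/(139 - 313) = -38490/(-174) = -38490*(-1/174) = 6415/29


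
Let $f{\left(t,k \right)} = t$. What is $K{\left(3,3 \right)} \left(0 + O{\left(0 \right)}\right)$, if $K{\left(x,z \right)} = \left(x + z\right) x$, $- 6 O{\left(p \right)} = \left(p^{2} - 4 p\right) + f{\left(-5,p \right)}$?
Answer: $15$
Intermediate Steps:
$O{\left(p \right)} = \frac{5}{6} - \frac{p^{2}}{6} + \frac{2 p}{3}$ ($O{\left(p \right)} = - \frac{\left(p^{2} - 4 p\right) - 5}{6} = - \frac{-5 + p^{2} - 4 p}{6} = \frac{5}{6} - \frac{p^{2}}{6} + \frac{2 p}{3}$)
$K{\left(x,z \right)} = x \left(x + z\right)$
$K{\left(3,3 \right)} \left(0 + O{\left(0 \right)}\right) = 3 \left(3 + 3\right) \left(0 + \left(\frac{5}{6} - \frac{0^{2}}{6} + \frac{2}{3} \cdot 0\right)\right) = 3 \cdot 6 \left(0 + \left(\frac{5}{6} - 0 + 0\right)\right) = 18 \left(0 + \left(\frac{5}{6} + 0 + 0\right)\right) = 18 \left(0 + \frac{5}{6}\right) = 18 \cdot \frac{5}{6} = 15$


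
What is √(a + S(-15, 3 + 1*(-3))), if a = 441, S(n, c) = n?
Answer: √426 ≈ 20.640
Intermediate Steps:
√(a + S(-15, 3 + 1*(-3))) = √(441 - 15) = √426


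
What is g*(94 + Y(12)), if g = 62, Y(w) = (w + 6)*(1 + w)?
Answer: 20336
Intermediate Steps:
Y(w) = (1 + w)*(6 + w) (Y(w) = (6 + w)*(1 + w) = (1 + w)*(6 + w))
g*(94 + Y(12)) = 62*(94 + (6 + 12² + 7*12)) = 62*(94 + (6 + 144 + 84)) = 62*(94 + 234) = 62*328 = 20336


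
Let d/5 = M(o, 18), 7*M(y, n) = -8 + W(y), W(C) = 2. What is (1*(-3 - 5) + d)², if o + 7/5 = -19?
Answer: 7396/49 ≈ 150.94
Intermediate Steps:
o = -102/5 (o = -7/5 - 19 = -102/5 ≈ -20.400)
M(y, n) = -6/7 (M(y, n) = (-8 + 2)/7 = (⅐)*(-6) = -6/7)
d = -30/7 (d = 5*(-6/7) = -30/7 ≈ -4.2857)
(1*(-3 - 5) + d)² = (1*(-3 - 5) - 30/7)² = (1*(-8) - 30/7)² = (-8 - 30/7)² = (-86/7)² = 7396/49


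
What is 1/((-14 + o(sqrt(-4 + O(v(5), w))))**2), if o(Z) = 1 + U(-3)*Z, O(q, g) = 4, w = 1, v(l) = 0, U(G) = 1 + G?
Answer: 1/169 ≈ 0.0059172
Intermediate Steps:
o(Z) = 1 - 2*Z (o(Z) = 1 + (1 - 3)*Z = 1 - 2*Z)
1/((-14 + o(sqrt(-4 + O(v(5), w))))**2) = 1/((-14 + (1 - 2*sqrt(-4 + 4)))**2) = 1/((-14 + (1 - 2*sqrt(0)))**2) = 1/((-14 + (1 - 2*0))**2) = 1/((-14 + (1 + 0))**2) = 1/((-14 + 1)**2) = 1/((-13)**2) = 1/169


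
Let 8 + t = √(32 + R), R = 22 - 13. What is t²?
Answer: (8 - √41)² ≈ 2.5500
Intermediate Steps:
R = 9
t = -8 + √41 (t = -8 + √(32 + 9) = -8 + √41 ≈ -1.5969)
t² = (-8 + √41)²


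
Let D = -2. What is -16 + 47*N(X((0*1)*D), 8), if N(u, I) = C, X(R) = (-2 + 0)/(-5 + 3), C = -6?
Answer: -298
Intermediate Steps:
X(R) = 1 (X(R) = -2/(-2) = -2*(-½) = 1)
N(u, I) = -6
-16 + 47*N(X((0*1)*D), 8) = -16 + 47*(-6) = -16 - 282 = -298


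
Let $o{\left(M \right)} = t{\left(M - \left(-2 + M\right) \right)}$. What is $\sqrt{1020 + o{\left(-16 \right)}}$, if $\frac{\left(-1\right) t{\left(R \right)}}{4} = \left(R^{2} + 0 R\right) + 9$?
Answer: $22 \sqrt{2} \approx 31.113$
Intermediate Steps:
$t{\left(R \right)} = -36 - 4 R^{2}$ ($t{\left(R \right)} = - 4 \left(\left(R^{2} + 0 R\right) + 9\right) = - 4 \left(\left(R^{2} + 0\right) + 9\right) = - 4 \left(R^{2} + 9\right) = - 4 \left(9 + R^{2}\right) = -36 - 4 R^{2}$)
$o{\left(M \right)} = -52$ ($o{\left(M \right)} = -36 - 4 \left(M - \left(-2 + M\right)\right)^{2} = -36 - 4 \cdot 2^{2} = -36 - 16 = -52$)
$\sqrt{1020 + o{\left(-16 \right)}} = \sqrt{1020 - 52} = \sqrt{968} = 22 \sqrt{2}$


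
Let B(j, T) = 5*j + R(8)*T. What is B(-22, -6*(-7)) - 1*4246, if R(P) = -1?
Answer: -4398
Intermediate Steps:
B(j, T) = -T + 5*j (B(j, T) = 5*j - T = -T + 5*j)
B(-22, -6*(-7)) - 1*4246 = (-(-6)*(-7) + 5*(-22)) - 1*4246 = (-1*42 - 110) - 4246 = (-42 - 110) - 4246 = -152 - 4246 = -4398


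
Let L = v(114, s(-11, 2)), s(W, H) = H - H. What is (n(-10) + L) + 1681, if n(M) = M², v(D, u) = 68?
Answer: 1849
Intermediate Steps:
s(W, H) = 0
L = 68
(n(-10) + L) + 1681 = ((-10)² + 68) + 1681 = (100 + 68) + 1681 = 168 + 1681 = 1849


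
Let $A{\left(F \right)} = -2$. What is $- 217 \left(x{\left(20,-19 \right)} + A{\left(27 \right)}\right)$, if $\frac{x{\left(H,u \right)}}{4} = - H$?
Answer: $17794$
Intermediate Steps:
$x{\left(H,u \right)} = - 4 H$ ($x{\left(H,u \right)} = 4 \left(- H\right) = - 4 H$)
$- 217 \left(x{\left(20,-19 \right)} + A{\left(27 \right)}\right) = - 217 \left(\left(-4\right) 20 - 2\right) = - 217 \left(-80 - 2\right) = \left(-217\right) \left(-82\right) = 17794$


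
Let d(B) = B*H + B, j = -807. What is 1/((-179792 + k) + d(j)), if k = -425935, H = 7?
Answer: -1/612183 ≈ -1.6335e-6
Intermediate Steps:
d(B) = 8*B (d(B) = B*7 + B = 7*B + B = 8*B)
1/((-179792 + k) + d(j)) = 1/((-179792 - 425935) + 8*(-807)) = 1/(-605727 - 6456) = 1/(-612183) = -1/612183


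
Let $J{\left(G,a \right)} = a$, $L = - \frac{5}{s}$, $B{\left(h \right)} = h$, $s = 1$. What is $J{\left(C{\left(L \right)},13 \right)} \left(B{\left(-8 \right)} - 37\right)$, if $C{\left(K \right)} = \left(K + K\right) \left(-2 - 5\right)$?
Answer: $-585$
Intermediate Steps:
$L = -5$ ($L = - \frac{5}{1} = \left(-5\right) 1 = -5$)
$C{\left(K \right)} = - 14 K$ ($C{\left(K \right)} = 2 K \left(-7\right) = - 14 K$)
$J{\left(C{\left(L \right)},13 \right)} \left(B{\left(-8 \right)} - 37\right) = 13 \left(-8 - 37\right) = 13 \left(-45\right) = -585$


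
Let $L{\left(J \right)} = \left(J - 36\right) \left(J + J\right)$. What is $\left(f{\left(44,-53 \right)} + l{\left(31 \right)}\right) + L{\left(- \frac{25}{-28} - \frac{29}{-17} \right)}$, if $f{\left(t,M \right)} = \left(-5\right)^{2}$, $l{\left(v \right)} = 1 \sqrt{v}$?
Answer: $- \frac{16834863}{113288} + \sqrt{31} \approx -143.03$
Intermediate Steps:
$l{\left(v \right)} = \sqrt{v}$
$L{\left(J \right)} = 2 J \left(-36 + J\right)$ ($L{\left(J \right)} = \left(-36 + J\right) 2 J = 2 J \left(-36 + J\right)$)
$f{\left(t,M \right)} = 25$
$\left(f{\left(44,-53 \right)} + l{\left(31 \right)}\right) + L{\left(- \frac{25}{-28} - \frac{29}{-17} \right)} = \left(25 + \sqrt{31}\right) + 2 \left(- \frac{25}{-28} - \frac{29}{-17}\right) \left(-36 - \left(- \frac{29}{17} - \frac{25}{28}\right)\right) = \left(25 + \sqrt{31}\right) + 2 \left(\left(-25\right) \left(- \frac{1}{28}\right) - - \frac{29}{17}\right) \left(-36 - - \frac{1237}{476}\right) = \left(25 + \sqrt{31}\right) + 2 \left(\frac{25}{28} + \frac{29}{17}\right) \left(-36 + \left(\frac{25}{28} + \frac{29}{17}\right)\right) = \left(25 + \sqrt{31}\right) + 2 \cdot \frac{1237}{476} \left(-36 + \frac{1237}{476}\right) = \left(25 + \sqrt{31}\right) + 2 \cdot \frac{1237}{476} \left(- \frac{15899}{476}\right) = \left(25 + \sqrt{31}\right) - \frac{19667063}{113288} = - \frac{16834863}{113288} + \sqrt{31}$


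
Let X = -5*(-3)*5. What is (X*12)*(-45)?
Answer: -40500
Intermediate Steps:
X = 75 (X = 15*5 = 75)
(X*12)*(-45) = (75*12)*(-45) = 900*(-45) = -40500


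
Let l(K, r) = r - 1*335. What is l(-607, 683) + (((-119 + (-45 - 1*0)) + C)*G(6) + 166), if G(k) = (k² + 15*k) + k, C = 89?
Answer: -9386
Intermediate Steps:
l(K, r) = -335 + r (l(K, r) = r - 335 = -335 + r)
G(k) = k² + 16*k
l(-607, 683) + (((-119 + (-45 - 1*0)) + C)*G(6) + 166) = (-335 + 683) + (((-119 + (-45 - 1*0)) + 89)*(6*(16 + 6)) + 166) = 348 + (((-119 + (-45 + 0)) + 89)*(6*22) + 166) = 348 + (((-119 - 45) + 89)*132 + 166) = 348 + ((-164 + 89)*132 + 166) = 348 + (-75*132 + 166) = 348 + (-9900 + 166) = 348 - 9734 = -9386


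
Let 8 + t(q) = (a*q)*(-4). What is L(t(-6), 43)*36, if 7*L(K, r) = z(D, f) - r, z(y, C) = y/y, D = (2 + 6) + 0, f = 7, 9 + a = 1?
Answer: -216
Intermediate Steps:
a = -8 (a = -9 + 1 = -8)
t(q) = -8 + 32*q (t(q) = -8 - 8*q*(-4) = -8 + 32*q)
D = 8 (D = 8 + 0 = 8)
z(y, C) = 1
L(K, r) = ⅐ - r/7 (L(K, r) = (1 - r)/7 = ⅐ - r/7)
L(t(-6), 43)*36 = (⅐ - ⅐*43)*36 = (⅐ - 43/7)*36 = -6*36 = -216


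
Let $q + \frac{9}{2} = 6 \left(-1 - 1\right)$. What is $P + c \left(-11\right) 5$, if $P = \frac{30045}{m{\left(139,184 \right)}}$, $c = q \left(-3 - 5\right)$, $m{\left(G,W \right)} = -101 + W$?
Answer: $- \frac{572535}{83} \approx -6898.0$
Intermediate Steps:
$q = - \frac{33}{2}$ ($q = - \frac{9}{2} + 6 \left(-1 - 1\right) = - \frac{9}{2} + 6 \left(-2\right) = - \frac{9}{2} - 12 = - \frac{33}{2} \approx -16.5$)
$c = 132$ ($c = - \frac{33 \left(-3 - 5\right)}{2} = \left(- \frac{33}{2}\right) \left(-8\right) = 132$)
$P = \frac{30045}{83}$ ($P = \frac{30045}{-101 + 184} = \frac{30045}{83} \approx 361.99$)
$P + c \left(-11\right) 5 = \frac{30045}{83} + 132 \left(-11\right) 5 = \frac{30045}{83} - 7260 = - \frac{572535}{83}$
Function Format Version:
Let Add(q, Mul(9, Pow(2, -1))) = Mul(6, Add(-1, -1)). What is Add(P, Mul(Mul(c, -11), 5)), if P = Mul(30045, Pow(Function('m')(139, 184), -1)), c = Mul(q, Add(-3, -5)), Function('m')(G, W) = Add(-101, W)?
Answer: Rational(-572535, 83) ≈ -6898.0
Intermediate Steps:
q = Rational(-33, 2) (q = Add(Rational(-9, 2), Mul(6, Add(-1, -1))) = Add(Rational(-9, 2), Mul(6, -2)) = Add(Rational(-9, 2), -12) = Rational(-33, 2) ≈ -16.500)
c = 132 (c = Mul(Rational(-33, 2), Add(-3, -5)) = Mul(Rational(-33, 2), -8) = 132)
P = Rational(30045, 83) (P = Mul(30045, Pow(Add(-101, 184), -1)) = Mul(30045, Pow(83, -1)) = Mul(30045, Rational(1, 83)) = Rational(30045, 83) ≈ 361.99)
Add(P, Mul(Mul(c, -11), 5)) = Add(Rational(30045, 83), Mul(Mul(132, -11), 5)) = Add(Rational(30045, 83), Mul(-1452, 5)) = Add(Rational(30045, 83), -7260) = Rational(-572535, 83)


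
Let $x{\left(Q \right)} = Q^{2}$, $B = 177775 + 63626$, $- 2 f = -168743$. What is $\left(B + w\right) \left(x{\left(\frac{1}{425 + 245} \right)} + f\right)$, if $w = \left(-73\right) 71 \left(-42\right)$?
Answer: $\frac{17387629224981537}{448900} \approx 3.8734 \cdot 10^{10}$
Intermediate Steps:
$w = 217686$ ($w = \left(-5183\right) \left(-42\right) = 217686$)
$f = \frac{168743}{2}$ ($f = \left(- \frac{1}{2}\right) \left(-168743\right) = \frac{168743}{2} \approx 84372.0$)
$B = 241401$
$\left(B + w\right) \left(x{\left(\frac{1}{425 + 245} \right)} + f\right) = \left(241401 + 217686\right) \left(\left(\frac{1}{425 + 245}\right)^{2} + \frac{168743}{2}\right) = 459087 \left(\left(\frac{1}{670}\right)^{2} + \frac{168743}{2}\right) = 459087 \left(\frac{1}{448900} + \frac{168743}{2}\right) = 459087 \cdot \frac{37874366351}{448900} = \frac{17387629224981537}{448900}$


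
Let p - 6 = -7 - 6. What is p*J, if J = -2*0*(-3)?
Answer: 0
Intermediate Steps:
J = 0 (J = 0*(-3) = 0)
p = -7 (p = 6 + (-7 - 6) = 6 - 13 = -7)
p*J = -7*0 = 0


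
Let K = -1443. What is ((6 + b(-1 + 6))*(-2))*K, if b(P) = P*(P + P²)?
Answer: 450216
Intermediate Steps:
((6 + b(-1 + 6))*(-2))*K = ((6 + (-1 + 6)²*(1 + (-1 + 6)))*(-2))*(-1443) = ((6 + 5²*(1 + 5))*(-2))*(-1443) = ((6 + 25*6)*(-2))*(-1443) = ((6 + 150)*(-2))*(-1443) = (156*(-2))*(-1443) = -312*(-1443) = 450216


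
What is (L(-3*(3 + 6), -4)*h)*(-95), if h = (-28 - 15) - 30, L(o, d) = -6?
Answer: -41610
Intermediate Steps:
h = -73 (h = -43 - 30 = -73)
(L(-3*(3 + 6), -4)*h)*(-95) = -6*(-73)*(-95) = 438*(-95) = -41610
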